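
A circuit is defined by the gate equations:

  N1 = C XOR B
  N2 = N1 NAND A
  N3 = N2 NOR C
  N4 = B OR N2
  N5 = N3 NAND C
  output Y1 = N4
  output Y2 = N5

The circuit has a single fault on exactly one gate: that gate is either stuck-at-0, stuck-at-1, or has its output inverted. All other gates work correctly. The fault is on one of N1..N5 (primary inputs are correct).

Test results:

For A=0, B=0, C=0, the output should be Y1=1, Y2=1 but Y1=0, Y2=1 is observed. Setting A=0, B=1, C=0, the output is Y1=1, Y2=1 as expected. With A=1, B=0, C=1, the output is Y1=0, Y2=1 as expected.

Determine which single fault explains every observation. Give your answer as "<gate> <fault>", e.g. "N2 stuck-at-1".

Fault-free values for test 1 (A=0, B=0, C=0): N1=0, N2=1, N3=0, N4=1, N5=1, giving Y1=1, Y2=1. Observed Y1=0, Y2=1.
Test 1: faults giving observed Y1=0, Y2=1 are {N2 stuck-at-0, N2 inverted output, N4 stuck-at-0, N4 inverted output}.
Test 2 (A=0, B=1, C=0): fault-free N1=1, N2=1, N3=0, N4=1, N5=1 → Y1=1, Y2=1; observed Y1=1, Y2=1. Eliminates N4 stuck-at-0, N4 inverted output.
Test 3 (A=1, B=0, C=1): fault-free N1=1, N2=0, N3=0, N4=0, N5=1 → Y1=0, Y2=1; observed Y1=0, Y2=1. Eliminates N2 inverted output.
Only N2 stuck-at-0 is consistent with every test.

N2 stuck-at-0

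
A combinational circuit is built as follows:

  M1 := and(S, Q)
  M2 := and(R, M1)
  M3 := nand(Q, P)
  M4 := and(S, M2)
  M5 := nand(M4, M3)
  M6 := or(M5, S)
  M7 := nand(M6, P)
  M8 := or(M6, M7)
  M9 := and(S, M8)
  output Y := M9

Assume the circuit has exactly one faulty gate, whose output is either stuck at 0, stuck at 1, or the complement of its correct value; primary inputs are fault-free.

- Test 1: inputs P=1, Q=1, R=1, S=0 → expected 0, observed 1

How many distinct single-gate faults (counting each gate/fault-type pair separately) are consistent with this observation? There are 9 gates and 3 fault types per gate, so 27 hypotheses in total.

Fault-free: M1=0, M2=0, M3=0, M4=0, M5=1, M6=1, M7=0, M8=1, M9=0 → 0. Observed 1.
  M1: none of the 3 fault types match ✗
  M2: none of the 3 fault types match ✗
  M3: none of the 3 fault types match ✗
  M4: none of the 3 fault types match ✗
  M5: none of the 3 fault types match ✗
  M6: none of the 3 fault types match ✗
  M7: none of the 3 fault types match ✗
  M8: none of the 3 fault types match ✗
  M9: stuck-at-1, inverted output ✓; others ✗
Consistent faults: {M9 stuck-at-1, M9 inverted output} — 2 in all.

2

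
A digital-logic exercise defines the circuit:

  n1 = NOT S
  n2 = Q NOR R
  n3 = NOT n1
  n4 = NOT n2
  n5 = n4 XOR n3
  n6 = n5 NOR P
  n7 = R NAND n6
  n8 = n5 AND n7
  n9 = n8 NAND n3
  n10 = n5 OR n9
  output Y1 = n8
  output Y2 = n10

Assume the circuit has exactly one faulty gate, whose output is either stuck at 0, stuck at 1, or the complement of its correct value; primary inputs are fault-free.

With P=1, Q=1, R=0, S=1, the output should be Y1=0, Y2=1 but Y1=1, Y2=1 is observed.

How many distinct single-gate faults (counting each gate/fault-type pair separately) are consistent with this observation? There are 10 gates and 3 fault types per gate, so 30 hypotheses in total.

10

Fault-free: n1=0, n2=0, n3=1, n4=1, n5=0, n6=0, n7=1, n8=0, n9=1, n10=1 → Y1=0, Y2=1. Observed Y1=1, Y2=1.
  n1: stuck-at-1, inverted output ✓; others ✗
  n2: stuck-at-1, inverted output ✓; others ✗
  n3: stuck-at-0, inverted output ✓; others ✗
  n4: stuck-at-0, inverted output ✓; others ✗
  n5: stuck-at-1, inverted output ✓; others ✗
  n6: none of the 3 fault types match ✗
  n7: none of the 3 fault types match ✗
  n8: none of the 3 fault types match ✗
  n9: none of the 3 fault types match ✗
  n10: none of the 3 fault types match ✗
Consistent faults: {n1 stuck-at-1, n1 inverted output, n2 stuck-at-1, n2 inverted output, n3 stuck-at-0, n3 inverted output, n4 stuck-at-0, n4 inverted output, n5 stuck-at-1, n5 inverted output} — 10 in all.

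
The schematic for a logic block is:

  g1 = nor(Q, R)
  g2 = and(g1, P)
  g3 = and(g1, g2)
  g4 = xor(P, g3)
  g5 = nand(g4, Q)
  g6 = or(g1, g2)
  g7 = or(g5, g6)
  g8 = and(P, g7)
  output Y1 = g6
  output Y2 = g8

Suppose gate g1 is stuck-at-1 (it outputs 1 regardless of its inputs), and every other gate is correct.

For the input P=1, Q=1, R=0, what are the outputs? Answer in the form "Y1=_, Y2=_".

Propagate with g1 forced: g1=1 [stuck-at-1], g2=1, g3=1, g4=0, g5=1, g6=1, g7=1, g8=1.
So the outputs are Y1=1, Y2=1. (Without the fault they would be Y1=0, Y2=0.)

Y1=1, Y2=1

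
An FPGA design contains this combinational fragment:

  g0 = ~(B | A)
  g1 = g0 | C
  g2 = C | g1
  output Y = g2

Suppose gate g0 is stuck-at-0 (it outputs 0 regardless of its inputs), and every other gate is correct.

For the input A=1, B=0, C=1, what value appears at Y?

1

Propagate with g0 forced: g0=0 [stuck-at-0], g1=1, g2=1.
So Y = 1. (Same as the fault-free value — the fault is masked on this input.)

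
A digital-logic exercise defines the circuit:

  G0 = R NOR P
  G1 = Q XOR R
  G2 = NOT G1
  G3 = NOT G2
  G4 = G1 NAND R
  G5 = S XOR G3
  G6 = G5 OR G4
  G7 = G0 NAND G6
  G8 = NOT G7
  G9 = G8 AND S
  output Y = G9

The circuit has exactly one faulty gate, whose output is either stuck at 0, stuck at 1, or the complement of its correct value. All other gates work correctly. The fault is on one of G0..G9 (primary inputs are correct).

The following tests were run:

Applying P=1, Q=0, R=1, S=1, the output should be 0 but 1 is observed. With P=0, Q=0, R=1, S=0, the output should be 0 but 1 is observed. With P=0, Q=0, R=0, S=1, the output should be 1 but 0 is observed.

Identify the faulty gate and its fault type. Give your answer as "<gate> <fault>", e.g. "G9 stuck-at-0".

G9 inverted output

Fault-free values for test 1 (P=1, Q=0, R=1, S=1): G0=0, G1=1, G2=0, G3=1, G4=0, G5=0, G6=0, G7=1, G8=0, G9=0, giving Y=0. Observed 1.
Test 1: faults giving observed 1 are {G7 stuck-at-0, G7 inverted output, G8 stuck-at-1, G8 inverted output, G9 stuck-at-1, G9 inverted output}.
Test 2 (P=0, Q=0, R=1, S=0): fault-free G0=0, G1=1, G2=0, G3=1, G4=0, G5=1, G6=1, G7=1, G8=0, G9=0 → 0; observed 1. Eliminates G7 stuck-at-0, G7 inverted output, G8 stuck-at-1, G8 inverted output.
Test 3 (P=0, Q=0, R=0, S=1): fault-free G0=1, G1=0, G2=1, G3=0, G4=1, G5=1, G6=1, G7=0, G8=1, G9=1 → 1; observed 0. Eliminates G9 stuck-at-1.
Only G9 inverted output is consistent with every test.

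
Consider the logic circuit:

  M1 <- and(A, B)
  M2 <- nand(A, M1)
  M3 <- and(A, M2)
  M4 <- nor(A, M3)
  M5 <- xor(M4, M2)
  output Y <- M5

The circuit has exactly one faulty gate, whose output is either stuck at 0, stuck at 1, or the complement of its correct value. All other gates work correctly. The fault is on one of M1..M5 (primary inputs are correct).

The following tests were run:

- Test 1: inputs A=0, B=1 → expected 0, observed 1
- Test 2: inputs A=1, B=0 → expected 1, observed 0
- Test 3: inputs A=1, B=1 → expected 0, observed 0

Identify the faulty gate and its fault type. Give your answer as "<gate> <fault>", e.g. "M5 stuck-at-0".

Fault-free values for test 1 (A=0, B=1): M1=0, M2=1, M3=0, M4=1, M5=0, giving Y=0. Observed 1.
Test 1: faults giving observed 1 are {M2 stuck-at-0, M2 inverted output, M3 stuck-at-1, M3 inverted output, M4 stuck-at-0, M4 inverted output, M5 stuck-at-1, M5 inverted output}.
Test 2 (A=1, B=0): fault-free M1=0, M2=1, M3=1, M4=0, M5=1 → 1; observed 0. Eliminates M3 stuck-at-1, M3 inverted output, M4 stuck-at-0, M5 stuck-at-1.
Test 3 (A=1, B=1): fault-free M1=1, M2=0, M3=0, M4=0, M5=0 → 0; observed 0. Eliminates M2 inverted output, M4 inverted output, M5 inverted output.
Only M2 stuck-at-0 is consistent with every test.

M2 stuck-at-0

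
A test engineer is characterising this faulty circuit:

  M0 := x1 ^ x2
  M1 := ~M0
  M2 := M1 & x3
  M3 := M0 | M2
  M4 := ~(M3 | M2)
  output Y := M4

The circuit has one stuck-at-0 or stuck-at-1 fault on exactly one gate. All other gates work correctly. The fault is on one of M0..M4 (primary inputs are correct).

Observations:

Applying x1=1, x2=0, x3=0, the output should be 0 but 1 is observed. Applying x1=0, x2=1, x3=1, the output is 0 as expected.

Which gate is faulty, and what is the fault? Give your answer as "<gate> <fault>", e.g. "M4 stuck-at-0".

M0 stuck-at-0

Fault-free values for test 1 (x1=1, x2=0, x3=0): M0=1, M1=0, M2=0, M3=1, M4=0, giving Y=0. Observed 1.
Test 1: faults giving observed 1 are {M0 stuck-at-0, M3 stuck-at-0, M4 stuck-at-1}.
Test 2 (x1=0, x2=1, x3=1): fault-free M0=1, M1=0, M2=0, M3=1, M4=0 → 0; observed 0. Eliminates M3 stuck-at-0, M4 stuck-at-1.
Only M0 stuck-at-0 is consistent with every test.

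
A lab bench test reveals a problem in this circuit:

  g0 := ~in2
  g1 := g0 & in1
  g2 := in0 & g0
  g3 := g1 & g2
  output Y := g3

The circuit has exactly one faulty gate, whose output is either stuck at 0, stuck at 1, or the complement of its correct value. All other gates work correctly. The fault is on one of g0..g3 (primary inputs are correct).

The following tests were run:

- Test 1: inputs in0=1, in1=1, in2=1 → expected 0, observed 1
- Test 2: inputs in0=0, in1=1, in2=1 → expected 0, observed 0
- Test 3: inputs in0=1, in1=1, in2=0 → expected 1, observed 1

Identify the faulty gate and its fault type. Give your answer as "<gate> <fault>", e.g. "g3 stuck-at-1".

Fault-free values for test 1 (in0=1, in1=1, in2=1): g0=0, g1=0, g2=0, g3=0, giving Y=0. Observed 1.
Test 1: faults giving observed 1 are {g0 stuck-at-1, g0 inverted output, g3 stuck-at-1, g3 inverted output}.
Test 2 (in0=0, in1=1, in2=1): fault-free g0=0, g1=0, g2=0, g3=0 → 0; observed 0. Eliminates g3 stuck-at-1, g3 inverted output.
Test 3 (in0=1, in1=1, in2=0): fault-free g0=1, g1=1, g2=1, g3=1 → 1; observed 1. Eliminates g0 inverted output.
Only g0 stuck-at-1 is consistent with every test.

g0 stuck-at-1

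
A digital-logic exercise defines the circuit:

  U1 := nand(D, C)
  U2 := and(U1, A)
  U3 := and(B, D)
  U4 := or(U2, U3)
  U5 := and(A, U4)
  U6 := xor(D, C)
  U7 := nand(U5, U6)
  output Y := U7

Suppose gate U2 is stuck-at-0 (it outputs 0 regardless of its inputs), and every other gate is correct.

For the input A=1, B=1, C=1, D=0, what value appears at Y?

Propagate with U2 forced: U1=1, U2=0 [stuck-at-0], U3=0, U4=0, U5=0, U6=1, U7=1.
So Y = 1. (Without the fault it would be 0.)

1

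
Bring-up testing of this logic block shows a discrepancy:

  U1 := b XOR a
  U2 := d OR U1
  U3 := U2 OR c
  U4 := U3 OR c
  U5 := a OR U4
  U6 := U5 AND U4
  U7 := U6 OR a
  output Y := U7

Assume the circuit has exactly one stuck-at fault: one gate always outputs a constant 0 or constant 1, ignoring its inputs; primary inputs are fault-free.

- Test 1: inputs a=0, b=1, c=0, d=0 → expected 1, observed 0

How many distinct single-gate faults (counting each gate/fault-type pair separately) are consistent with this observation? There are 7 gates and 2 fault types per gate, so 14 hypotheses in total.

7

Fault-free: U1=1, U2=1, U3=1, U4=1, U5=1, U6=1, U7=1 → 1. Observed 0.
  U1 stuck-at-0: output 0 ✓
  U1 stuck-at-1: output 1 ✗
  U2 stuck-at-0: output 0 ✓
  U2 stuck-at-1: output 1 ✗
  U3 stuck-at-0: output 0 ✓
  U3 stuck-at-1: output 1 ✗
  U4 stuck-at-0: output 0 ✓
  U4 stuck-at-1: output 1 ✗
  U5 stuck-at-0: output 0 ✓
  U5 stuck-at-1: output 1 ✗
  U6 stuck-at-0: output 0 ✓
  U6 stuck-at-1: output 1 ✗
  U7 stuck-at-0: output 0 ✓
  U7 stuck-at-1: output 1 ✗
Consistent faults: {U1 stuck-at-0, U2 stuck-at-0, U3 stuck-at-0, U4 stuck-at-0, U5 stuck-at-0, U6 stuck-at-0, U7 stuck-at-0} — 7 in all.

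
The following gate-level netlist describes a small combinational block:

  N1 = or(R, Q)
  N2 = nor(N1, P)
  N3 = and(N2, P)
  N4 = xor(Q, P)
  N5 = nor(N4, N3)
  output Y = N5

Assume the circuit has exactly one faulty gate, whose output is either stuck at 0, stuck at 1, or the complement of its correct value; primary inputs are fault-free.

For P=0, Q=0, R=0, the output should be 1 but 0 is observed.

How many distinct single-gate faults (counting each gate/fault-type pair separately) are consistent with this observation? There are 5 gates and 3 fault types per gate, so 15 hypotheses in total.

6

Fault-free: N1=0, N2=1, N3=0, N4=0, N5=1 → 1. Observed 0.
  N1: none of the 3 fault types match ✗
  N2: none of the 3 fault types match ✗
  N3: stuck-at-1, inverted output ✓; others ✗
  N4: stuck-at-1, inverted output ✓; others ✗
  N5: stuck-at-0, inverted output ✓; others ✗
Consistent faults: {N3 stuck-at-1, N3 inverted output, N4 stuck-at-1, N4 inverted output, N5 stuck-at-0, N5 inverted output} — 6 in all.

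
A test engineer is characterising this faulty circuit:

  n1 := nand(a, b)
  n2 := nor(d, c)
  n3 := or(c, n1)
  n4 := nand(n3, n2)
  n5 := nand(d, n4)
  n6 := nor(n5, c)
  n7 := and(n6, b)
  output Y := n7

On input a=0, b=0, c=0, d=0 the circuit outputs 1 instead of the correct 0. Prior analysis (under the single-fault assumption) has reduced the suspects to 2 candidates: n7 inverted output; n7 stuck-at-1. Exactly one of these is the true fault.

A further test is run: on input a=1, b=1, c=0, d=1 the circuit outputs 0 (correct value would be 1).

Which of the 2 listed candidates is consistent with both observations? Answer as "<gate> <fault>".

Evaluate each candidate on input a=1, b=1, c=0, d=1:
  n7 inverted output: n1=0, n2=0, n3=0, n4=1, n5=0, n6=1, n7=0 [inverted output] → 0 — matches
  n7 stuck-at-1: n1=0, n2=0, n3=0, n4=1, n5=0, n6=1, n7=1 [stuck-at-1] → 1 — eliminated
Only n7 inverted output reproduces the observed 0.

n7 inverted output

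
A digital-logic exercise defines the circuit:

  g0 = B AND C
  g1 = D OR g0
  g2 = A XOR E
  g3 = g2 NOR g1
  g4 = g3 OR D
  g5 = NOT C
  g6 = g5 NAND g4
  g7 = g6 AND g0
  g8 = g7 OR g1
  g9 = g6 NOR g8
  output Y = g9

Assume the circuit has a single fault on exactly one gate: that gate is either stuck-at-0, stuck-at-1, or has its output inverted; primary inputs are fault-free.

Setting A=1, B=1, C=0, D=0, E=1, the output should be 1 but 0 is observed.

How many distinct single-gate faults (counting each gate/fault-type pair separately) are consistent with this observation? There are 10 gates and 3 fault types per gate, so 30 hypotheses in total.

20

Fault-free: g0=0, g1=0, g2=0, g3=1, g4=1, g5=1, g6=0, g7=0, g8=0, g9=1 → 1. Observed 0.
  g0: stuck-at-1, inverted output ✓; others ✗
  g1: stuck-at-1, inverted output ✓; others ✗
  g2: stuck-at-1, inverted output ✓; others ✗
  g3: stuck-at-0, inverted output ✓; others ✗
  g4: stuck-at-0, inverted output ✓; others ✗
  g5: stuck-at-0, inverted output ✓; others ✗
  g6: stuck-at-1, inverted output ✓; others ✗
  g7: stuck-at-1, inverted output ✓; others ✗
  g8: stuck-at-1, inverted output ✓; others ✗
  g9: stuck-at-0, inverted output ✓; others ✗
Consistent faults: {g0 stuck-at-1, g0 inverted output, g1 stuck-at-1, g1 inverted output, g2 stuck-at-1, g2 inverted output, g3 stuck-at-0, g3 inverted output, g4 stuck-at-0, g4 inverted output, g5 stuck-at-0, g5 inverted output, g6 stuck-at-1, g6 inverted output, g7 stuck-at-1, g7 inverted output, g8 stuck-at-1, g8 inverted output, g9 stuck-at-0, g9 inverted output} — 20 in all.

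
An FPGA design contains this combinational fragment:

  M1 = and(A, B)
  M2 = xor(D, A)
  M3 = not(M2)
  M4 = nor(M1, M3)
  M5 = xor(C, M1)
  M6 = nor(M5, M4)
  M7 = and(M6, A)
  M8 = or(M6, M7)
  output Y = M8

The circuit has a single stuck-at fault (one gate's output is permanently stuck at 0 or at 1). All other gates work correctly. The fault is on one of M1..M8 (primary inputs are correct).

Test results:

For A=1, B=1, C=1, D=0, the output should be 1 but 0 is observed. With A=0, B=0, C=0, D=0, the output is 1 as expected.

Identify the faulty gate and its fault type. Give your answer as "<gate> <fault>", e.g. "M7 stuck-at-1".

M1 stuck-at-0

Fault-free values for test 1 (A=1, B=1, C=1, D=0): M1=1, M2=1, M3=0, M4=0, M5=0, M6=1, M7=1, M8=1, giving Y=1. Observed 0.
Test 1: faults giving observed 0 are {M1 stuck-at-0, M4 stuck-at-1, M5 stuck-at-1, M6 stuck-at-0, M8 stuck-at-0}.
Test 2 (A=0, B=0, C=0, D=0): fault-free M1=0, M2=0, M3=1, M4=0, M5=0, M6=1, M7=0, M8=1 → 1; observed 1. Eliminates M4 stuck-at-1, M5 stuck-at-1, M6 stuck-at-0, M8 stuck-at-0.
Only M1 stuck-at-0 is consistent with every test.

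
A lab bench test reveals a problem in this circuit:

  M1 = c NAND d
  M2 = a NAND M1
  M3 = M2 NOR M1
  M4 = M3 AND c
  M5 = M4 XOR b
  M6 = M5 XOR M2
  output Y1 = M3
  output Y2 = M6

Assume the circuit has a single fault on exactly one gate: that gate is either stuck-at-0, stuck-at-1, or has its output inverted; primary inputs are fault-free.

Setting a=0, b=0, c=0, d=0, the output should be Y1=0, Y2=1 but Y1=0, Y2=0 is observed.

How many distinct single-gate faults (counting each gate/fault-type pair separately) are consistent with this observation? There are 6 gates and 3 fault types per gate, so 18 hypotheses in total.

8

Fault-free: M1=1, M2=1, M3=0, M4=0, M5=0, M6=1 → Y1=0, Y2=1. Observed Y1=0, Y2=0.
  M1: none of the 3 fault types match ✗
  M2: stuck-at-0, inverted output ✓; others ✗
  M3: none of the 3 fault types match ✗
  M4: stuck-at-1, inverted output ✓; others ✗
  M5: stuck-at-1, inverted output ✓; others ✗
  M6: stuck-at-0, inverted output ✓; others ✗
Consistent faults: {M2 stuck-at-0, M2 inverted output, M4 stuck-at-1, M4 inverted output, M5 stuck-at-1, M5 inverted output, M6 stuck-at-0, M6 inverted output} — 8 in all.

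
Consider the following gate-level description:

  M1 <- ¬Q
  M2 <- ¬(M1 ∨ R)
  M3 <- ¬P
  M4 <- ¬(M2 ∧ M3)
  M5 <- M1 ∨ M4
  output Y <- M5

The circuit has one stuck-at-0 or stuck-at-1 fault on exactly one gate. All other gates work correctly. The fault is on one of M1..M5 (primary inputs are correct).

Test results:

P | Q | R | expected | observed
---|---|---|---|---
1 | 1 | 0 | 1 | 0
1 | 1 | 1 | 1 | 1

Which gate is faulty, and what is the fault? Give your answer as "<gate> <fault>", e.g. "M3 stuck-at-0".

M3 stuck-at-1

Fault-free values for test 1 (P=1, Q=1, R=0): M1=0, M2=1, M3=0, M4=1, M5=1, giving Y=1. Observed 0.
Test 1: faults giving observed 0 are {M3 stuck-at-1, M4 stuck-at-0, M5 stuck-at-0}.
Test 2 (P=1, Q=1, R=1): fault-free M1=0, M2=0, M3=0, M4=1, M5=1 → 1; observed 1. Eliminates M4 stuck-at-0, M5 stuck-at-0.
Only M3 stuck-at-1 is consistent with every test.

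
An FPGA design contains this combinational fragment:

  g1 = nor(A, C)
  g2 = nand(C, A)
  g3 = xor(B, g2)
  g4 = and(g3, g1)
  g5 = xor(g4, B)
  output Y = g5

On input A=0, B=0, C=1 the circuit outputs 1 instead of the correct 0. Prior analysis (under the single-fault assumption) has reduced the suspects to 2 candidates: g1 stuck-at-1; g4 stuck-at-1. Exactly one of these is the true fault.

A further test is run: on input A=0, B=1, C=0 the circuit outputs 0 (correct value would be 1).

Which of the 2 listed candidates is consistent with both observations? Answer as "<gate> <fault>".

g4 stuck-at-1

Evaluate each candidate on input A=0, B=1, C=0:
  g1 stuck-at-1: g1=1 [stuck-at-1], g2=1, g3=0, g4=0, g5=1 → 1 — eliminated
  g4 stuck-at-1: g1=1, g2=1, g3=0, g4=1 [stuck-at-1], g5=0 → 0 — matches
Only g4 stuck-at-1 reproduces the observed 0.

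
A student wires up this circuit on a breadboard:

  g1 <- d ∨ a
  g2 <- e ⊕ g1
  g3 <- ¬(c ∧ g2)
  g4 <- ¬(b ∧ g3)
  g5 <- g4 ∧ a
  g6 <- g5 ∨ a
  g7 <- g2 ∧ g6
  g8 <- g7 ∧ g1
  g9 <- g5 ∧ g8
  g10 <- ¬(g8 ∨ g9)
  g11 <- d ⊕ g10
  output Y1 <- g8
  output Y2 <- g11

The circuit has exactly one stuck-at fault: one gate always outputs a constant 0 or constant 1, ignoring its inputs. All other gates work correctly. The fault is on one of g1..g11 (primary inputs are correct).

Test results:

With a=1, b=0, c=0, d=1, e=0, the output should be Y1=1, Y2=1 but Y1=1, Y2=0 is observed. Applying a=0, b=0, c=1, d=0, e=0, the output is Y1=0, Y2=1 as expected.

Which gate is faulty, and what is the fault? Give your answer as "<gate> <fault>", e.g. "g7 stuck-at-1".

Fault-free values for test 1 (a=1, b=0, c=0, d=1, e=0): g1=1, g2=1, g3=1, g4=1, g5=1, g6=1, g7=1, g8=1, g9=1, g10=0, g11=1, giving Y1=1, Y2=1. Observed Y1=1, Y2=0.
Test 1: faults giving observed Y1=1, Y2=0 are {g10 stuck-at-1, g11 stuck-at-0}.
Test 2 (a=0, b=0, c=1, d=0, e=0): fault-free g1=0, g2=0, g3=1, g4=1, g5=0, g6=0, g7=0, g8=0, g9=0, g10=1, g11=1 → Y1=0, Y2=1; observed Y1=0, Y2=1. Eliminates g11 stuck-at-0.
Only g10 stuck-at-1 is consistent with every test.

g10 stuck-at-1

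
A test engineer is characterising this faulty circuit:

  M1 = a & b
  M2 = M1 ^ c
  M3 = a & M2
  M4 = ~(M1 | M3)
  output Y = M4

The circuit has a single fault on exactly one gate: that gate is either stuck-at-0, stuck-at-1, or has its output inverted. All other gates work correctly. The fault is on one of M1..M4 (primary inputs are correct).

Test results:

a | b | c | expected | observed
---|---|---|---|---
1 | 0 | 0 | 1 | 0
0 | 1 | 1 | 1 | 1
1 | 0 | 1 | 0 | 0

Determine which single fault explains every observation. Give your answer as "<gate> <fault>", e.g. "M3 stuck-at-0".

Fault-free values for test 1 (a=1, b=0, c=0): M1=0, M2=0, M3=0, M4=1, giving Y=1. Observed 0.
Test 1: faults giving observed 0 are {M1 stuck-at-1, M1 inverted output, M2 stuck-at-1, M2 inverted output, M3 stuck-at-1, M3 inverted output, M4 stuck-at-0, M4 inverted output}.
Test 2 (a=0, b=1, c=1): fault-free M1=0, M2=1, M3=0, M4=1 → 1; observed 1. Eliminates M1 stuck-at-1, M1 inverted output, M3 stuck-at-1, M3 inverted output, M4 stuck-at-0, M4 inverted output.
Test 3 (a=1, b=0, c=1): fault-free M1=0, M2=1, M3=1, M4=0 → 0; observed 0. Eliminates M2 inverted output.
Only M2 stuck-at-1 is consistent with every test.

M2 stuck-at-1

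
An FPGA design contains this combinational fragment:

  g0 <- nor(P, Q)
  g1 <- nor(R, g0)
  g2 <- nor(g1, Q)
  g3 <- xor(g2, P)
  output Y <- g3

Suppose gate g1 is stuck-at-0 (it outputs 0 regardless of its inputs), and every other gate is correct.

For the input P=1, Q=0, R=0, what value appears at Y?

0

Propagate with g1 forced: g0=0, g1=0 [stuck-at-0], g2=1, g3=0.
So Y = 0. (Without the fault it would be 1.)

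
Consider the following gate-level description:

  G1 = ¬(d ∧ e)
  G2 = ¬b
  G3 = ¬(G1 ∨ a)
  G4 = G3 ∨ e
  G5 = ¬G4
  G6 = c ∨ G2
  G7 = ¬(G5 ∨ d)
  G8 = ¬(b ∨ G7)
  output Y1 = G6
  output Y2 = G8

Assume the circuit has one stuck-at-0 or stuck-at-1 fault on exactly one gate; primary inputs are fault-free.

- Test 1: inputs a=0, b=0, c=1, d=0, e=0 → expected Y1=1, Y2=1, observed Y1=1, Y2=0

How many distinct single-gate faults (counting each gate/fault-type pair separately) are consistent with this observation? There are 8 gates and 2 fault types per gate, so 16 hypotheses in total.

Fault-free: G1=1, G2=1, G3=0, G4=0, G5=1, G6=1, G7=0, G8=1 → Y1=1, Y2=1. Observed Y1=1, Y2=0.
  G1: stuck-at-0 ✓; others ✗
  G2: none of the 2 fault types match ✗
  G3: stuck-at-1 ✓; others ✗
  G4: stuck-at-1 ✓; others ✗
  G5: stuck-at-0 ✓; others ✗
  G6: none of the 2 fault types match ✗
  G7: stuck-at-1 ✓; others ✗
  G8: stuck-at-0 ✓; others ✗
Consistent faults: {G1 stuck-at-0, G3 stuck-at-1, G4 stuck-at-1, G5 stuck-at-0, G7 stuck-at-1, G8 stuck-at-0} — 6 in all.

6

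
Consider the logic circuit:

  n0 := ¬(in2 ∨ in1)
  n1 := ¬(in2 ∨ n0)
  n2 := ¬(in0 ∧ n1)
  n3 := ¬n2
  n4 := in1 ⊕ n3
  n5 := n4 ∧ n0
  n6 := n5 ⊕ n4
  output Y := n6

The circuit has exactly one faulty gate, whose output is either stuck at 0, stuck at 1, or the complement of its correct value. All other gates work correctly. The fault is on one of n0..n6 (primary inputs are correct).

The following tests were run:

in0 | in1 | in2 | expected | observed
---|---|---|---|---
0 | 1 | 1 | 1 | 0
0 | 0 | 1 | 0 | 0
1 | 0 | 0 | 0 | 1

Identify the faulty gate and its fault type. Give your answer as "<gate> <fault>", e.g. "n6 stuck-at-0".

Fault-free values for test 1 (in0=0, in1=1, in2=1): n0=0, n1=0, n2=1, n3=0, n4=1, n5=0, n6=1, giving Y=1. Observed 0.
Test 1: faults giving observed 0 are {n0 stuck-at-1, n0 inverted output, n2 stuck-at-0, n2 inverted output, n3 stuck-at-1, n3 inverted output, n4 stuck-at-0, n4 inverted output, n5 stuck-at-1, n5 inverted output, n6 stuck-at-0, n6 inverted output}.
Test 2 (in0=0, in1=0, in2=1): fault-free n0=0, n1=0, n2=1, n3=0, n4=0, n5=0, n6=0 → 0; observed 0. Eliminates n2 stuck-at-0, n2 inverted output, n3 stuck-at-1, n3 inverted output, n4 inverted output, n5 stuck-at-1, n5 inverted output, n6 inverted output.
Test 3 (in0=1, in1=0, in2=0): fault-free n0=1, n1=0, n2=1, n3=0, n4=0, n5=0, n6=0 → 0; observed 1. Eliminates n0 stuck-at-1, n4 stuck-at-0, n6 stuck-at-0.
Only n0 inverted output is consistent with every test.

n0 inverted output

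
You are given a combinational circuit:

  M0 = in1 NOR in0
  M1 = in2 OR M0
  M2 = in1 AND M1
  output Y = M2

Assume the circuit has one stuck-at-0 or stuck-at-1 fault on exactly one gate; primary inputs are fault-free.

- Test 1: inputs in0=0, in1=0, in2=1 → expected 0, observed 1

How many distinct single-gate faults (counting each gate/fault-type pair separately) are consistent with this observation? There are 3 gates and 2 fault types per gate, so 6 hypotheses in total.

1

Fault-free: M0=1, M1=1, M2=0 → 0. Observed 1.
  M0 stuck-at-0: output 0 ✗
  M0 stuck-at-1: output 0 ✗
  M1 stuck-at-0: output 0 ✗
  M1 stuck-at-1: output 0 ✗
  M2 stuck-at-0: output 0 ✗
  M2 stuck-at-1: output 1 ✓
Consistent faults: {M2 stuck-at-1} — 1 in all.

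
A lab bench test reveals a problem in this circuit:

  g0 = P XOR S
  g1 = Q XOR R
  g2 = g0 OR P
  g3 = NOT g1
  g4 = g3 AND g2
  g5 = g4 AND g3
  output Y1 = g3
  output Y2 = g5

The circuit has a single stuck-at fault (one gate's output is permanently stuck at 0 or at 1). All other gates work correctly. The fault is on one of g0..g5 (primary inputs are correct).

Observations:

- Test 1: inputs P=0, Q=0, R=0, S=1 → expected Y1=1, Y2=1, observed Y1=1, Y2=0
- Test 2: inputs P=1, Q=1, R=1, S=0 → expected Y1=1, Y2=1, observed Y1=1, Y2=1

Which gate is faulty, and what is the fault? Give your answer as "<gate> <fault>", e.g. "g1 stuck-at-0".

Fault-free values for test 1 (P=0, Q=0, R=0, S=1): g0=1, g1=0, g2=1, g3=1, g4=1, g5=1, giving Y1=1, Y2=1. Observed Y1=1, Y2=0.
Test 1: faults giving observed Y1=1, Y2=0 are {g0 stuck-at-0, g2 stuck-at-0, g4 stuck-at-0, g5 stuck-at-0}.
Test 2 (P=1, Q=1, R=1, S=0): fault-free g0=1, g1=0, g2=1, g3=1, g4=1, g5=1 → Y1=1, Y2=1; observed Y1=1, Y2=1. Eliminates g2 stuck-at-0, g4 stuck-at-0, g5 stuck-at-0.
Only g0 stuck-at-0 is consistent with every test.

g0 stuck-at-0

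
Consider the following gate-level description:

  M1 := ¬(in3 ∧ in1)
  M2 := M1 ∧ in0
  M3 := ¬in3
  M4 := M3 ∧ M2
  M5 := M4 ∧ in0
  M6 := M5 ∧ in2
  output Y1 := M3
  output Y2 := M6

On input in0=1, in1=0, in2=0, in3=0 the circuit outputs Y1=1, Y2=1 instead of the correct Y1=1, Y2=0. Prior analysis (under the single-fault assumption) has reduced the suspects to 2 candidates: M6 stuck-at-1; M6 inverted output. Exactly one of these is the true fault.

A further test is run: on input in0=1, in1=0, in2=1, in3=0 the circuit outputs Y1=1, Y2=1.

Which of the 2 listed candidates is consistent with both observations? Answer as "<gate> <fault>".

Evaluate each candidate on input in0=1, in1=0, in2=1, in3=0:
  M6 stuck-at-1: M1=1, M2=1, M3=1, M4=1, M5=1, M6=1 [stuck-at-1] → Y1=1, Y2=1 — matches
  M6 inverted output: M1=1, M2=1, M3=1, M4=1, M5=1, M6=0 [inverted output] → Y1=1, Y2=0 — eliminated
Only M6 stuck-at-1 reproduces the observed Y1=1, Y2=1.

M6 stuck-at-1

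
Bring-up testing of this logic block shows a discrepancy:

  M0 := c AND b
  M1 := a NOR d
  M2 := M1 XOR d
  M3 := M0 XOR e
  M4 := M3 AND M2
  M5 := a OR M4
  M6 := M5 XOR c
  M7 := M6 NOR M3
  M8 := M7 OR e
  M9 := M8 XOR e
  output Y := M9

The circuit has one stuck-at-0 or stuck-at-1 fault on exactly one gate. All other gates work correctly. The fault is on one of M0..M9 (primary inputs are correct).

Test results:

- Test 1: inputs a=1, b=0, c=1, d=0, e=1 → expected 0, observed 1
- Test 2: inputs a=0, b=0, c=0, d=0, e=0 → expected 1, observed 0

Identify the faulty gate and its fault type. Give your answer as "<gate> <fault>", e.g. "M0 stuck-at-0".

M8 stuck-at-0

Fault-free values for test 1 (a=1, b=0, c=1, d=0, e=1): M0=0, M1=0, M2=0, M3=1, M4=0, M5=1, M6=0, M7=0, M8=1, M9=0, giving Y=0. Observed 1.
Test 1: faults giving observed 1 are {M8 stuck-at-0, M9 stuck-at-1}.
Test 2 (a=0, b=0, c=0, d=0, e=0): fault-free M0=0, M1=1, M2=1, M3=0, M4=0, M5=0, M6=0, M7=1, M8=1, M9=1 → 1; observed 0. Eliminates M9 stuck-at-1.
Only M8 stuck-at-0 is consistent with every test.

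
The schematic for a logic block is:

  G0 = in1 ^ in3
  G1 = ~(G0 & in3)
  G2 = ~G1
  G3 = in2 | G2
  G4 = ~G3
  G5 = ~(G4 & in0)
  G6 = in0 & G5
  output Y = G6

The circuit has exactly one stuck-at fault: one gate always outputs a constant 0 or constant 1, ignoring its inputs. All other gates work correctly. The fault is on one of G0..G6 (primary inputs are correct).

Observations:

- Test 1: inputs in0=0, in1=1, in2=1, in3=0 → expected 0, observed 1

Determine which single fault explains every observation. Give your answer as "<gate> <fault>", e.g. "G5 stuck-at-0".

G6 stuck-at-1

Fault-free values for test 1 (in0=0, in1=1, in2=1, in3=0): G0=1, G1=1, G2=0, G3=1, G4=0, G5=1, G6=0, giving Y=0. Observed 1.
Test 1: faults giving observed 1 are {G6 stuck-at-1}.
Only G6 stuck-at-1 is consistent with every test.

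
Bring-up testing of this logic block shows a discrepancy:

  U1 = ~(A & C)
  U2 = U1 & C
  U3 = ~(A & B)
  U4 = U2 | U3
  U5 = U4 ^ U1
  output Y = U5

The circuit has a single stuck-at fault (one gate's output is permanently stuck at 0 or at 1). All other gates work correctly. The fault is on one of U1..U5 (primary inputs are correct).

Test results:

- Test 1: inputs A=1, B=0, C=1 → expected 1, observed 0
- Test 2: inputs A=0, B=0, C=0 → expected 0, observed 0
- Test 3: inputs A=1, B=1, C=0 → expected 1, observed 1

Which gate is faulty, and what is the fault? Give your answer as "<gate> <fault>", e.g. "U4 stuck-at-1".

U1 stuck-at-1

Fault-free values for test 1 (A=1, B=0, C=1): U1=0, U2=0, U3=1, U4=1, U5=1, giving Y=1. Observed 0.
Test 1: faults giving observed 0 are {U1 stuck-at-1, U3 stuck-at-0, U4 stuck-at-0, U5 stuck-at-0}.
Test 2 (A=0, B=0, C=0): fault-free U1=1, U2=0, U3=1, U4=1, U5=0 → 0; observed 0. Eliminates U3 stuck-at-0, U4 stuck-at-0.
Test 3 (A=1, B=1, C=0): fault-free U1=1, U2=0, U3=0, U4=0, U5=1 → 1; observed 1. Eliminates U5 stuck-at-0.
Only U1 stuck-at-1 is consistent with every test.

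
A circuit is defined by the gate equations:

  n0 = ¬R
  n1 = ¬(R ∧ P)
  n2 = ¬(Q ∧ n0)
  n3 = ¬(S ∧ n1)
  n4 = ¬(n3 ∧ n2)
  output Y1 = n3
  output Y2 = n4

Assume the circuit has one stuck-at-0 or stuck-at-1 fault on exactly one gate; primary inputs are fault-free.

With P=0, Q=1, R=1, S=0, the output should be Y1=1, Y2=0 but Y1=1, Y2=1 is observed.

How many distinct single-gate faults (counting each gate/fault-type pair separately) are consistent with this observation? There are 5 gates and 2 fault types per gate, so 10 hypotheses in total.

Fault-free: n0=0, n1=1, n2=1, n3=1, n4=0 → Y1=1, Y2=0. Observed Y1=1, Y2=1.
  n0 stuck-at-0: output Y1=1, Y2=0 ✗
  n0 stuck-at-1: output Y1=1, Y2=1 ✓
  n1 stuck-at-0: output Y1=1, Y2=0 ✗
  n1 stuck-at-1: output Y1=1, Y2=0 ✗
  n2 stuck-at-0: output Y1=1, Y2=1 ✓
  n2 stuck-at-1: output Y1=1, Y2=0 ✗
  n3 stuck-at-0: output Y1=0, Y2=1 ✗
  n3 stuck-at-1: output Y1=1, Y2=0 ✗
  n4 stuck-at-0: output Y1=1, Y2=0 ✗
  n4 stuck-at-1: output Y1=1, Y2=1 ✓
Consistent faults: {n0 stuck-at-1, n2 stuck-at-0, n4 stuck-at-1} — 3 in all.

3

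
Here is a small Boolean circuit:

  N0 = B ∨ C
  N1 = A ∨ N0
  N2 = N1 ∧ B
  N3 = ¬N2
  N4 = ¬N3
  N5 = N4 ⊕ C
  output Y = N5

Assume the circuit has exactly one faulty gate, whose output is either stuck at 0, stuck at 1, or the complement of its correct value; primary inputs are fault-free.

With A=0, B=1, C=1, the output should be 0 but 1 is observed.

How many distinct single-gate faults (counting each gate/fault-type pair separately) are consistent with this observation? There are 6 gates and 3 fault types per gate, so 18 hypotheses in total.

12

Fault-free: N0=1, N1=1, N2=1, N3=0, N4=1, N5=0 → 0. Observed 1.
  N0: stuck-at-0, inverted output ✓; others ✗
  N1: stuck-at-0, inverted output ✓; others ✗
  N2: stuck-at-0, inverted output ✓; others ✗
  N3: stuck-at-1, inverted output ✓; others ✗
  N4: stuck-at-0, inverted output ✓; others ✗
  N5: stuck-at-1, inverted output ✓; others ✗
Consistent faults: {N0 stuck-at-0, N0 inverted output, N1 stuck-at-0, N1 inverted output, N2 stuck-at-0, N2 inverted output, N3 stuck-at-1, N3 inverted output, N4 stuck-at-0, N4 inverted output, N5 stuck-at-1, N5 inverted output} — 12 in all.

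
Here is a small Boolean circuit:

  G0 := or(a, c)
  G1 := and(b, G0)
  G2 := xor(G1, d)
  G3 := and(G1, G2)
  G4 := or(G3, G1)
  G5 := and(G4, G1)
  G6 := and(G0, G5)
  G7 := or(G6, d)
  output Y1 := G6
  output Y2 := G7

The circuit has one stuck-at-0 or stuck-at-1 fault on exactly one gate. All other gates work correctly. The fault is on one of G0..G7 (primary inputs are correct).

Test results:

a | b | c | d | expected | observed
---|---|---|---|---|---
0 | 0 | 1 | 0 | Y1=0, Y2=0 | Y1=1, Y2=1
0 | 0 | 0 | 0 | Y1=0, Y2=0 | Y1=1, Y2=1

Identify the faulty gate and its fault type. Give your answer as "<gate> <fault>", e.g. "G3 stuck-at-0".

G6 stuck-at-1

Fault-free values for test 1 (a=0, b=0, c=1, d=0): G0=1, G1=0, G2=0, G3=0, G4=0, G5=0, G6=0, G7=0, giving Y1=0, Y2=0. Observed Y1=1, Y2=1.
Test 1: faults giving observed Y1=1, Y2=1 are {G1 stuck-at-1, G5 stuck-at-1, G6 stuck-at-1}.
Test 2 (a=0, b=0, c=0, d=0): fault-free G0=0, G1=0, G2=0, G3=0, G4=0, G5=0, G6=0, G7=0 → Y1=0, Y2=0; observed Y1=1, Y2=1. Eliminates G1 stuck-at-1, G5 stuck-at-1.
Only G6 stuck-at-1 is consistent with every test.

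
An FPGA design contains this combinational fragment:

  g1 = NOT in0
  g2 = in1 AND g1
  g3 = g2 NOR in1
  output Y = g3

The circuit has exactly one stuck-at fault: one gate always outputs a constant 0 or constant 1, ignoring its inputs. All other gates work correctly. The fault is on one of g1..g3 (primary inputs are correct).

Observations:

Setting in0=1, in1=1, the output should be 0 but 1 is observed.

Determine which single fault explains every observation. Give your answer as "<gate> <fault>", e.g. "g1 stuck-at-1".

Fault-free values for test 1 (in0=1, in1=1): g1=0, g2=0, g3=0, giving Y=0. Observed 1.
Test 1: faults giving observed 1 are {g3 stuck-at-1}.
Only g3 stuck-at-1 is consistent with every test.

g3 stuck-at-1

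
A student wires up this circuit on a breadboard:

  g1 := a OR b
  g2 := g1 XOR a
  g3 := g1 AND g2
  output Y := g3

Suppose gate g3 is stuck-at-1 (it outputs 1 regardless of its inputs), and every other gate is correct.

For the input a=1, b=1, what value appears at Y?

Propagate with g3 forced: g1=1, g2=0, g3=1 [stuck-at-1].
So Y = 1. (Without the fault it would be 0.)

1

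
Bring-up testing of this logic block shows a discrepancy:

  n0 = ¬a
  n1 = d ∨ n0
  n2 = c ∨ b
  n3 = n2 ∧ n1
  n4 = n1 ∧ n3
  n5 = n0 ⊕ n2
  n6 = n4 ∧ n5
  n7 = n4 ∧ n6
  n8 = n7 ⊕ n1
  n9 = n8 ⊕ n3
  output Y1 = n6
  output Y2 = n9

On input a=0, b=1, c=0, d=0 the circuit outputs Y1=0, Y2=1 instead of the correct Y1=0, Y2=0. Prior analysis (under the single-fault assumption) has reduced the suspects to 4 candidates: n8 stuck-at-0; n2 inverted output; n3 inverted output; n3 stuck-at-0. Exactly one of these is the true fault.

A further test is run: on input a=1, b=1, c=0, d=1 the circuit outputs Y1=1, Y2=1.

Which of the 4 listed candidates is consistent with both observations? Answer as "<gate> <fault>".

n8 stuck-at-0

Evaluate each candidate on input a=1, b=1, c=0, d=1:
  n8 stuck-at-0: n0=0, n1=1, n2=1, n3=1, n4=1, n5=1, n6=1, n7=1, n8=0 [stuck-at-0], n9=1 → Y1=1, Y2=1 — matches
  n2 inverted output: n0=0, n1=1, n2=0 [inverted output], n3=0, n4=0, n5=0, n6=0, n7=0, n8=1, n9=1 → Y1=0, Y2=1 — eliminated
  n3 inverted output: n0=0, n1=1, n2=1, n3=0 [inverted output], n4=0, n5=1, n6=0, n7=0, n8=1, n9=1 → Y1=0, Y2=1 — eliminated
  n3 stuck-at-0: n0=0, n1=1, n2=1, n3=0 [stuck-at-0], n4=0, n5=1, n6=0, n7=0, n8=1, n9=1 → Y1=0, Y2=1 — eliminated
Only n8 stuck-at-0 reproduces the observed Y1=1, Y2=1.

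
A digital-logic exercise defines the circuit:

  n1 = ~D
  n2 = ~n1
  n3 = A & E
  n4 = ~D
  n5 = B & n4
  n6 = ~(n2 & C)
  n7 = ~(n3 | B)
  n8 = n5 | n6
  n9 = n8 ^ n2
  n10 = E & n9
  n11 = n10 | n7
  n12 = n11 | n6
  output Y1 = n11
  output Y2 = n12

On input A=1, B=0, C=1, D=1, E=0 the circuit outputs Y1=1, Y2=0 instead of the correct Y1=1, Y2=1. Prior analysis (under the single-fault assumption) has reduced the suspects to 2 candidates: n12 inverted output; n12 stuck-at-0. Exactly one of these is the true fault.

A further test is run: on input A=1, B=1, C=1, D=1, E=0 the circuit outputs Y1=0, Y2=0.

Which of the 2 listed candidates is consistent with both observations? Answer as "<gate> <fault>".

n12 stuck-at-0

Evaluate each candidate on input A=1, B=1, C=1, D=1, E=0:
  n12 inverted output: n1=0, n2=1, n3=0, n4=0, n5=0, n6=0, n7=0, n8=0, n9=1, n10=0, n11=0, n12=1 [inverted output] → Y1=0, Y2=1 — eliminated
  n12 stuck-at-0: n1=0, n2=1, n3=0, n4=0, n5=0, n6=0, n7=0, n8=0, n9=1, n10=0, n11=0, n12=0 [stuck-at-0] → Y1=0, Y2=0 — matches
Only n12 stuck-at-0 reproduces the observed Y1=0, Y2=0.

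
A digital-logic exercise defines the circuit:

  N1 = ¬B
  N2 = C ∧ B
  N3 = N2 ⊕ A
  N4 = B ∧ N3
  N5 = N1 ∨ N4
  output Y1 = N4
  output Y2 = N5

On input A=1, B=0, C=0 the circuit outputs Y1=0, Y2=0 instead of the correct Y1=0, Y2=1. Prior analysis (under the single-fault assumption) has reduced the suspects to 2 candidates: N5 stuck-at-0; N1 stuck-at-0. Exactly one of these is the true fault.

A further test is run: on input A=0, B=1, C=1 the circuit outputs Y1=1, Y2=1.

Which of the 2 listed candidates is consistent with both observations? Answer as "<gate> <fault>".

Evaluate each candidate on input A=0, B=1, C=1:
  N5 stuck-at-0: N1=0, N2=1, N3=1, N4=1, N5=0 [stuck-at-0] → Y1=1, Y2=0 — eliminated
  N1 stuck-at-0: N1=0 [stuck-at-0], N2=1, N3=1, N4=1, N5=1 → Y1=1, Y2=1 — matches
Only N1 stuck-at-0 reproduces the observed Y1=1, Y2=1.

N1 stuck-at-0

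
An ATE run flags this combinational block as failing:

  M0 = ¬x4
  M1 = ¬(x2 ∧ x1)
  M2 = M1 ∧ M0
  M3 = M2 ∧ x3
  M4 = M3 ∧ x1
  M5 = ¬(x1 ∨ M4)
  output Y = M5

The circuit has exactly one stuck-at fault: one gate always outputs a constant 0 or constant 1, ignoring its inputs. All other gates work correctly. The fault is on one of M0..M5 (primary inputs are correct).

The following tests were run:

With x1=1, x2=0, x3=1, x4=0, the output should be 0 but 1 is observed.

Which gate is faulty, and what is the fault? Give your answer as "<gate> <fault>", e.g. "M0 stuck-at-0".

M5 stuck-at-1

Fault-free values for test 1 (x1=1, x2=0, x3=1, x4=0): M0=1, M1=1, M2=1, M3=1, M4=1, M5=0, giving Y=0. Observed 1.
Test 1: faults giving observed 1 are {M5 stuck-at-1}.
Only M5 stuck-at-1 is consistent with every test.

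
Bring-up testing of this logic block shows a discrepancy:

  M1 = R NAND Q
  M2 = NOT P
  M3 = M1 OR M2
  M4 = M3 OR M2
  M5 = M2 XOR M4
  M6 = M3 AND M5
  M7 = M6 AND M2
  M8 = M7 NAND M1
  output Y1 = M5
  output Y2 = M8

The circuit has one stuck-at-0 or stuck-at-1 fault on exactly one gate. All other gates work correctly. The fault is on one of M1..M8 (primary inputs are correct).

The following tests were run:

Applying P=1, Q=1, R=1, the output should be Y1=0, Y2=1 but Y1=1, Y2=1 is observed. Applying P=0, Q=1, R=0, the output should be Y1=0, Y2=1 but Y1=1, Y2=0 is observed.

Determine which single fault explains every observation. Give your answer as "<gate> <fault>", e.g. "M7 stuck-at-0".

M5 stuck-at-1

Fault-free values for test 1 (P=1, Q=1, R=1): M1=0, M2=0, M3=0, M4=0, M5=0, M6=0, M7=0, M8=1, giving Y1=0, Y2=1. Observed Y1=1, Y2=1.
Test 1: faults giving observed Y1=1, Y2=1 are {M1 stuck-at-1, M3 stuck-at-1, M4 stuck-at-1, M5 stuck-at-1}.
Test 2 (P=0, Q=1, R=0): fault-free M1=1, M2=1, M3=1, M4=1, M5=0, M6=0, M7=0, M8=1 → Y1=0, Y2=1; observed Y1=1, Y2=0. Eliminates M1 stuck-at-1, M3 stuck-at-1, M4 stuck-at-1.
Only M5 stuck-at-1 is consistent with every test.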